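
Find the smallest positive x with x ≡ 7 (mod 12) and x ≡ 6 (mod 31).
223

Using Chinese Remainder Theorem:
M = 12 × 31 = 372
M1 = 31, M2 = 12
y1 = 31^(-1) mod 12 = 7
y2 = 12^(-1) mod 31 = 13
x = (7×31×7 + 6×12×13) mod 372 = 223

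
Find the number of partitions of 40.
37338

p(n) counts ways to write n as a sum of positive integers (order ignored).
Euler's pentagonal recurrence: p(k) = p(k-1) + p(k-2) - p(k-5) - p(k-7) + p(k-12) + p(k-15) - ... (offsets j(3j∓1)/2, signs ++--, p(0)=1, p(<0)=0).
DP table for k = 0..39: p(0)=1, p(1)=1, p(2)=2, p(3)=3, p(4)=5, p(5)=7, p(6)=11, p(7)=15, p(8)=22, p(9)=30, p(10)=42, p(11)=56, p(12)=77, p(13)=101, p(14)=135, p(15)=176, p(16)=231, p(17)=297, p(18)=385, p(19)=490, p(20)=627, p(21)=792, p(22)=1002, p(23)=1255, p(24)=1575, p(25)=1958, p(26)=2436, p(27)=3010, p(28)=3718, p(29)=4565, p(30)=5604, p(31)=6842, p(32)=8349, p(33)=10143, p(34)=12310, p(35)=14883, p(36)=17977, p(37)=21637, p(38)=26015, p(39)=31185.
Final step: p(40) = p(39) + p(38) - p(35) - p(33) + p(28) + p(25) - p(18) - p(14) + p(5) + p(0)
= 31185 + 26015 - 14883 - 10143 + 3718 + 1958 - 385 - 135 + 7 + 1
= 37338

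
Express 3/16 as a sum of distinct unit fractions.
1/6 + 1/48

Greedy algorithm:
3/16: ceiling(16/3) = 6, use 1/6
1/48: ceiling(48/1) = 48, use 1/48
Result: 3/16 = 1/6 + 1/48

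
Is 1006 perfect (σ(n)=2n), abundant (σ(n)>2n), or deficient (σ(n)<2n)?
deficient

Proper divisors of 1006: sum = 1 + 2 + 503 = 506
Since 506 < 1006, 1006 is deficient.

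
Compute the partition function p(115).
1064144451

p(n) counts ways to write n as a sum of positive integers (order ignored).
Euler's pentagonal recurrence: p(k) = p(k-1) + p(k-2) - p(k-5) - p(k-7) + p(k-12) + p(k-15) - ... (offsets j(3j∓1)/2, signs ++--, p(0)=1, p(<0)=0).
DP table for k = 0..114: p(0)=1, p(1)=1, p(2)=2, p(3)=3, p(4)=5, p(5)=7, p(6)=11, p(7)=15, p(8)=22, p(9)=30, p(10)=42, p(11)=56, p(12)=77, p(13)=101, p(14)=135, p(15)=176, p(16)=231, p(17)=297, p(18)=385, p(19)=490, p(20)=627, p(21)=792, p(22)=1002, p(23)=1255, p(24)=1575, p(25)=1958, p(26)=2436, p(27)=3010, p(28)=3718, p(29)=4565, p(30)=5604, p(31)=6842, p(32)=8349, p(33)=10143, p(34)=12310, p(35)=14883, p(36)=17977, p(37)=21637, p(38)=26015, p(39)=31185, p(40)=37338, p(41)=44583, p(42)=53174, p(43)=63261, p(44)=75175, p(45)=89134, p(46)=105558, p(47)=124754, p(48)=147273, p(49)=173525, p(50)=204226, p(51)=239943, p(52)=281589, p(53)=329931, p(54)=386155, p(55)=451276, p(56)=526823, p(57)=614154, p(58)=715220, p(59)=831820, p(60)=966467, p(61)=1121505, p(62)=1300156, p(63)=1505499, p(64)=1741630, p(65)=2012558, p(66)=2323520, p(67)=2679689, p(68)=3087735, p(69)=3554345, p(70)=4087968, p(71)=4697205, p(72)=5392783, p(73)=6185689, p(74)=7089500, p(75)=8118264, p(76)=9289091, p(77)=10619863, p(78)=12132164, p(79)=13848650, p(80)=15796476, p(81)=18004327, p(82)=20506255, p(83)=23338469, p(84)=26543660, p(85)=30167357, p(86)=34262962, p(87)=38887673, p(88)=44108109, p(89)=49995925, p(90)=56634173, p(91)=64112359, p(92)=72533807, p(93)=82010177, p(94)=92669720, p(95)=104651419, p(96)=118114304, p(97)=133230930, p(98)=150198136, p(99)=169229875, p(100)=190569292, p(101)=214481126, p(102)=241265379, p(103)=271248950, p(104)=304801365, p(105)=342325709, p(106)=384276336, p(107)=431149389, p(108)=483502844, p(109)=541946240, p(110)=607163746, p(111)=679903203, p(112)=761002156, p(113)=851376628, p(114)=952050665.
Final step: p(115) = p(114) + p(113) - p(110) - p(108) + p(103) + p(100) - p(93) - p(89) + p(80) + p(75) - p(64) - p(58) + p(45) + p(38) - p(23) - p(15)
= 952050665 + 851376628 - 607163746 - 483502844 + 271248950 + 190569292 - 82010177 - 49995925 + 15796476 + 8118264 - 1741630 - 715220 + 89134 + 26015 - 1255 - 176
= 1064144451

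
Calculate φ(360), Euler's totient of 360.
96

360 = 2^3 × 3^2 × 5
φ(n) = n × ∏(1 - 1/p) for each prime p dividing n
φ(360) = 360 × (1 - 1/2) × (1 - 1/3) × (1 - 1/5) = 96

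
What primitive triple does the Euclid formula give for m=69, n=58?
(1397, 8004, 8125)

Euclid's formula: a = m² - n², b = 2mn, c = m² + n²
m = 69, n = 58
a = 69² - 58² = 4761 - 3364 = 1397
b = 2 × 69 × 58 = 8004
c = 69² + 58² = 4761 + 3364 = 8125
Verification: 1397² + 8004² = 1951609 + 64064016 = 66015625 = 8125² ✓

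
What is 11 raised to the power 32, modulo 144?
49

Repeated squaring. Binary of 32 = 100000.
11^1 ≡ 11 (mod 144); 11^2 ≡ 121 (mod 144); 11^4 ≡ 97 (mod 144); 11^8 ≡ 49 (mod 144); 11^16 ≡ 97 (mod 144); 11^32 ≡ 49 (mod 144)
11^32 = 11^32 ≡ 49 (mod 144)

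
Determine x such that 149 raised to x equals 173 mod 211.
100

Baby-step giant-step with step n = ⌈√211⌉ = 15.
Baby steps 149^j mod 211 (j:value) for j=0..14: 0:1, 1:149, 2:46, 3:102, 4:6, 5:50, 6:65, 7:190, 8:36, 9:89, 10:179, 11:85, 12:5, 13:112, 14:19.
Giant-step multiplier: 149^(-15) ≡ 149^(210-15) = 149^195 ≡ 12 (mod 211).
Giant steps γ_i = 173·12^i mod 211: γ_0=173, γ_1=177, γ_2=14, γ_3=168, γ_4=117, γ_5=138, γ_6=179 (in table at j=10).
x = i·n + j = 6·15 + 10 = 100.
Check: 149^100 ≡ 173 (mod 211).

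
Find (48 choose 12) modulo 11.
5

Using Lucas' theorem:
Write n=48 and k=12 in base 11:
n in base 11: [4, 4]
k in base 11: [1, 1]
C(48,12) mod 11 = ∏ C(n_i, k_i) mod 11
Digit binomials (mod 11): C(4,1) = 4; C(4,1) = 4
Product: 4 × 4 = 16 ≡ 5 (mod 11)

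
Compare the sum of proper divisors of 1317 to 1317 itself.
deficient

Proper divisors of 1317: sum = 1 + 3 + 439 = 443
Since 443 < 1317, 1317 is deficient.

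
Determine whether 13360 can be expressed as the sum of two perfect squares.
Not possible

Factorization: 13360 = 2^4 × 5 × 167
By Fermat: n is sum of two squares iff every prime p ≡ 3 (mod 4) appears to even power.
Prime(s) ≡ 3 (mod 4) with odd exponent: [(167, 1)]
Therefore 13360 cannot be expressed as a² + b².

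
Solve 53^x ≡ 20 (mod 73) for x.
37

Baby-step giant-step with step n = ⌈√73⌉ = 9.
Baby steps 53^j mod 73 (j:value) for j=0..8: 0:1, 1:53, 2:35, 3:30, 4:57, 5:28, 6:24, 7:31, 8:37.
Giant-step multiplier: 53^(-9) ≡ 53^(72-9) = 53^63 ≡ 51 (mod 73).
Giant steps γ_i = 20·51^i mod 73: γ_0=20, γ_1=71, γ_2=44, γ_3=54, γ_4=53 (in table at j=1).
x = i·n + j = 4·9 + 1 = 37.
Check: 53^37 ≡ 20 (mod 73).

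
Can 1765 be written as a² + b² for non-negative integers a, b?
1² + 42² (a=1, b=42)

Factorization: 1765 = 5 × 353
By Fermat: n is sum of two squares iff every prime p ≡ 3 (mod 4) appears to even power.
All primes ≡ 3 (mod 4) appear to even power.
Search a = 0, 1, 2, … for 1765 - a² a perfect square: first hit at a = 1: 1765 - 1 = 1764 = 42².
1765 = 1² + 42² = 1 + 1764 ✓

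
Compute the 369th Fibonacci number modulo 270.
34

Matrix identity: Q^n = [[F_(n+1), F_n], [F_n, F_(n-1)]] with Q = [[1,1],[1,0]].
n = 369 = 101110001₂. Square-and-multiply, entries mod 270:
Q^1 = [[1,1],[1,0]]
Q^2 = (Q^1)² = [[2,1],[1,1]]
Q^5 = (Q^2)²·Q = [[8,5],[5,3]]
Q^11 = (Q^5)²·Q = [[144,89],[89,55]]
Q^23 = (Q^11)²·Q = [[198,37],[37,161]]
Q^46 = (Q^23)² = [[73,53],[53,20]]
Q^92 = (Q^46)² = [[38,69],[69,239]]
Q^184 = (Q^92)² = [[265,213],[213,52]]
Q^369 = (Q^184)²·Q = [[55,34],[34,21]]
F_369 mod 270 = Q^369[0][1] = 34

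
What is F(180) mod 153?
0

Matrix identity: Q^n = [[F_(n+1), F_n], [F_n, F_(n-1)]] with Q = [[1,1],[1,0]].
n = 180 = 10110100₂. Square-and-multiply, entries mod 153:
Q^1 = [[1,1],[1,0]]
Q^2 = (Q^1)² = [[2,1],[1,1]]
Q^5 = (Q^2)²·Q = [[8,5],[5,3]]
Q^11 = (Q^5)²·Q = [[144,89],[89,55]]
Q^22 = (Q^11)² = [[46,116],[116,83]]
Q^45 = (Q^22)²·Q = [[89,119],[119,123]]
Q^90 = (Q^45)² = [[50,136],[136,67]]
Q^180 = (Q^90)² = [[35,0],[0,35]]
F_180 mod 153 = Q^180[0][1] = 0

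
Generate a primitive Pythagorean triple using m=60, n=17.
(3311, 2040, 3889)

Euclid's formula: a = m² - n², b = 2mn, c = m² + n²
m = 60, n = 17
a = 60² - 17² = 3600 - 289 = 3311
b = 2 × 60 × 17 = 2040
c = 60² + 17² = 3600 + 289 = 3889
Verification: 3311² + 2040² = 10962721 + 4161600 = 15124321 = 3889² ✓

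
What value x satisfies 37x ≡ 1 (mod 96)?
13

gcd(37, 96) = 1, so the inverse exists.
Extended Euclidean algorithm on (96, 37):
96 = 2 × 37 + 22  ⟹  22 = (1)·96 + (-2)·37
37 = 1 × 22 + 15  ⟹  15 = (-1)·96 + (3)·37
22 = 1 × 15 + 7  ⟹  7 = (2)·96 + (-5)·37
15 = 2 × 7 + 1  ⟹  1 = (-5)·96 + (13)·37
So (13)·37 ≡ 1 (mod 96), i.e. 37^(-1) ≡ 13 (mod 96).
Check: 37 × 13 = 481 ≡ 1 (mod 96)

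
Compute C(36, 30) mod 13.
2

Using Lucas' theorem:
Write n=36 and k=30 in base 13:
n in base 13: [2, 10]
k in base 13: [2, 4]
C(36,30) mod 13 = ∏ C(n_i, k_i) mod 13
Digit binomials (mod 13): C(2,2) = 1; C(10,4) = 210 ≡ 2
Product: 1 × 2 = 2 ≡ 2 (mod 13)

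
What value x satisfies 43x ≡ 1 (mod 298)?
201

gcd(43, 298) = 1, so the inverse exists.
Extended Euclidean algorithm on (298, 43):
298 = 6 × 43 + 40  ⟹  40 = (1)·298 + (-6)·43
43 = 1 × 40 + 3  ⟹  3 = (-1)·298 + (7)·43
40 = 13 × 3 + 1  ⟹  1 = (14)·298 + (-97)·43
So (-97)·43 ≡ 1 (mod 298), i.e. 43^(-1) ≡ -97 ≡ 201 (mod 298).
Check: 43 × 201 = 8643 ≡ 1 (mod 298)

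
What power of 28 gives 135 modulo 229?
190

Baby-step giant-step with step n = ⌈√229⌉ = 16.
Baby steps 28^j mod 229 (j:value) for j=0..15: 0:1, 1:28, 2:97, 3:197, 4:20, 5:102, 6:108, 7:47, 8:171, 9:208, 10:99, 11:24, 12:214, 13:38, 14:148, 15:22.
Giant-step multiplier: 28^(-16) ≡ 28^(228-16) = 28^212 ≡ 129 (mod 229).
Giant steps γ_i = 135·129^i mod 229: γ_0=135, γ_1=11, γ_2=45, γ_3=80, γ_4=15, γ_5=103, γ_6=5, γ_7=187, γ_8=78, γ_9=215, γ_10=26, γ_11=148 (in table at j=14).
x = i·n + j = 11·16 + 14 = 190.
Check: 28^190 ≡ 135 (mod 229).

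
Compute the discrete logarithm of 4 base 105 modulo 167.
90

Baby-step giant-step with step n = ⌈√167⌉ = 13.
Baby steps 105^j mod 167 (j:value) for j=0..12: 0:1, 1:105, 2:3, 3:148, 4:9, 5:110, 6:27, 7:163, 8:81, 9:155, 10:76, 11:131, 12:61.
Giant-step multiplier: 105^(-13) ≡ 105^(166-13) = 105^153 ≡ 17 (mod 167).
Giant steps γ_i = 4·17^i mod 167: γ_0=4, γ_1=68, γ_2=154, γ_3=113, γ_4=84, γ_5=92, γ_6=61 (in table at j=12).
x = i·n + j = 6·13 + 12 = 90.
Check: 105^90 ≡ 4 (mod 167).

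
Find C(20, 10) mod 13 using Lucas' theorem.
0

Using Lucas' theorem:
Write n=20 and k=10 in base 13:
n in base 13: [1, 7]
k in base 13: [0, 10]
C(20,10) mod 13 = ∏ C(n_i, k_i) mod 13
Digit binomials (mod 13): C(1,0) = 1; C(7,10) = 0 (k_i > n_i)
Product: 1 × 0 = 0 ≡ 0 (mod 13)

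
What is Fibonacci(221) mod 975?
821

Matrix identity: Q^n = [[F_(n+1), F_n], [F_n, F_(n-1)]] with Q = [[1,1],[1,0]].
n = 221 = 11011101₂. Square-and-multiply, entries mod 975:
Q^1 = [[1,1],[1,0]]
Q^3 = (Q^1)²·Q = [[3,2],[2,1]]
Q^6 = (Q^3)² = [[13,8],[8,5]]
Q^13 = (Q^6)²·Q = [[377,233],[233,144]]
Q^27 = (Q^13)²·Q = [[936,443],[443,493]]
Q^55 = (Q^27)²·Q = [[117,820],[820,272]]
Q^110 = (Q^55)² = [[664,155],[155,509]]
Q^221 = (Q^110)²·Q = [[311,821],[821,465]]
F_221 mod 975 = Q^221[0][1] = 821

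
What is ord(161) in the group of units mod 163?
81

163 is prime, so ord(161) divides φ(163) = 162.
Divisors of 162: 1, 2, 3, 6, 9, 18, 27, 54, 81, 162.
Repeated squaring: 161^1 ≡ 161, 161^2 ≡ 4, 161^4 ≡ 16, 161^8 ≡ 93, 161^16 ≡ 10, 161^32 ≡ 100, 161^64 ≡ 57, 161^128 ≡ 152 (mod 163).
Test 161^d mod 163 for each divisor d in increasing order:
161^1 ≡ 161
161^2 ≡ 4
161^3 = 161^2·161^1 ≡ 155
161^6 = 161^4·161^2 ≡ 64
161^9 = 161^8·161^1 ≡ 140
161^18 = 161^16·161^2 ≡ 40
161^27 = 161^16·161^8·161^2·161^1 ≡ 58
161^54 = 161^32·161^16·161^4·161^2 ≡ 104
161^81 = 161^64·161^16·161^1 ≡ 1  ← first divisor giving 1
The order is 81.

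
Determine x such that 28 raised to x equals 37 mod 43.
35

Baby-step giant-step with step n = ⌈√43⌉ = 7.
Baby steps 28^j mod 43 (j:value) for j=0..6: 0:1, 1:28, 2:10, 3:22, 4:14, 5:5, 6:11.
Giant-step multiplier: 28^(-7) ≡ 28^(42-7) = 28^35 ≡ 37 (mod 43).
Giant steps γ_i = 37·37^i mod 43: γ_0=37, γ_1=36, γ_2=42, γ_3=6, γ_4=7, γ_5=1 (in table at j=0).
x = i·n + j = 5·7 + 0 = 35.
Check: 28^35 ≡ 37 (mod 43).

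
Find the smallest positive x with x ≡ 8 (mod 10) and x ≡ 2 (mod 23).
48

Using Chinese Remainder Theorem:
M = 10 × 23 = 230
M1 = 23, M2 = 10
y1 = 23^(-1) mod 10 = 7
y2 = 10^(-1) mod 23 = 7
x = (8×23×7 + 2×10×7) mod 230 = 48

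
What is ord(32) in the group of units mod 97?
48

97 is prime, so ord(32) divides φ(97) = 96.
Divisors of 96: 1, 2, 3, 4, 6, 8, 12, 16, 24, 32, 48, 96.
Repeated squaring: 32^1 ≡ 32, 32^2 ≡ 54, 32^4 ≡ 6, 32^8 ≡ 36, 32^16 ≡ 35, 32^32 ≡ 61, 32^64 ≡ 35 (mod 97).
Test 32^d mod 97 for each divisor d in increasing order:
32^1 ≡ 32
32^2 ≡ 54
32^3 = 32^2·32^1 ≡ 79
32^4 ≡ 6
32^6 = 32^4·32^2 ≡ 33
32^8 ≡ 36
32^12 = 32^8·32^4 ≡ 22
32^16 ≡ 35
32^24 = 32^16·32^8 ≡ 96
32^32 ≡ 61
32^48 = 32^32·32^16 ≡ 1  ← first divisor giving 1
The order is 48.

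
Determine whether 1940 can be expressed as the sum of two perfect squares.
2² + 44² (a=2, b=44)

Factorization: 1940 = 2^2 × 5 × 97
By Fermat: n is sum of two squares iff every prime p ≡ 3 (mod 4) appears to even power.
All primes ≡ 3 (mod 4) appear to even power.
Search a = 0, 1, 2, … for 1940 - a² a perfect square: first hit at a = 2: 1940 - 4 = 1936 = 44².
1940 = 2² + 44² = 4 + 1936 ✓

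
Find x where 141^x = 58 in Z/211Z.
30

Baby-step giant-step with step n = ⌈√211⌉ = 15.
Baby steps 141^j mod 211 (j:value) for j=0..14: 0:1, 1:141, 2:47, 3:86, 4:99, 5:33, 6:11, 7:74, 8:95, 9:102, 10:34, 11:152, 12:121, 13:181, 14:201.
Giant-step multiplier: 141^(-15) ≡ 141^(210-15) = 141^195 ≡ 63 (mod 211).
Giant steps γ_i = 58·63^i mod 211: γ_0=58, γ_1=67, γ_2=1 (in table at j=0).
x = i·n + j = 2·15 + 0 = 30.
Check: 141^30 ≡ 58 (mod 211).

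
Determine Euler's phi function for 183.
120

183 = 3 × 61
φ(n) = n × ∏(1 - 1/p) for each prime p dividing n
φ(183) = 183 × (1 - 1/3) × (1 - 1/61) = 120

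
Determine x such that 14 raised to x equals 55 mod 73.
40

Baby-step giant-step with step n = ⌈√73⌉ = 9.
Baby steps 14^j mod 73 (j:value) for j=0..8: 0:1, 1:14, 2:50, 3:43, 4:18, 5:33, 6:24, 7:44, 8:32.
Giant-step multiplier: 14^(-9) ≡ 14^(72-9) = 14^63 ≡ 22 (mod 73).
Giant steps γ_i = 55·22^i mod 73: γ_0=55, γ_1=42, γ_2=48, γ_3=34, γ_4=18 (in table at j=4).
x = i·n + j = 4·9 + 4 = 40.
Check: 14^40 ≡ 55 (mod 73).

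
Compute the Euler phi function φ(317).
316

317 = 317
φ(n) = n × ∏(1 - 1/p) for each prime p dividing n
φ(317) = 317 × (1 - 1/317) = 316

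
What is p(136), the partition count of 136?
10015581680

p(n) counts ways to write n as a sum of positive integers (order ignored).
Euler's pentagonal recurrence: p(k) = p(k-1) + p(k-2) - p(k-5) - p(k-7) + p(k-12) + p(k-15) - ... (offsets j(3j∓1)/2, signs ++--, p(0)=1, p(<0)=0).
DP table for k = 0..135: p(0)=1, p(1)=1, p(2)=2, p(3)=3, p(4)=5, p(5)=7, p(6)=11, p(7)=15, p(8)=22, p(9)=30, p(10)=42, p(11)=56, p(12)=77, p(13)=101, p(14)=135, p(15)=176, p(16)=231, p(17)=297, p(18)=385, p(19)=490, p(20)=627, p(21)=792, p(22)=1002, p(23)=1255, p(24)=1575, p(25)=1958, p(26)=2436, p(27)=3010, p(28)=3718, p(29)=4565, p(30)=5604, p(31)=6842, p(32)=8349, p(33)=10143, p(34)=12310, p(35)=14883, p(36)=17977, p(37)=21637, p(38)=26015, p(39)=31185, p(40)=37338, p(41)=44583, p(42)=53174, p(43)=63261, p(44)=75175, p(45)=89134, p(46)=105558, p(47)=124754, p(48)=147273, p(49)=173525, p(50)=204226, p(51)=239943, p(52)=281589, p(53)=329931, p(54)=386155, p(55)=451276, p(56)=526823, p(57)=614154, p(58)=715220, p(59)=831820, p(60)=966467, p(61)=1121505, p(62)=1300156, p(63)=1505499, p(64)=1741630, p(65)=2012558, p(66)=2323520, p(67)=2679689, p(68)=3087735, p(69)=3554345, p(70)=4087968, p(71)=4697205, p(72)=5392783, p(73)=6185689, p(74)=7089500, p(75)=8118264, p(76)=9289091, p(77)=10619863, p(78)=12132164, p(79)=13848650, p(80)=15796476, p(81)=18004327, p(82)=20506255, p(83)=23338469, p(84)=26543660, p(85)=30167357, p(86)=34262962, p(87)=38887673, p(88)=44108109, p(89)=49995925, p(90)=56634173, p(91)=64112359, p(92)=72533807, p(93)=82010177, p(94)=92669720, p(95)=104651419, p(96)=118114304, p(97)=133230930, p(98)=150198136, p(99)=169229875, p(100)=190569292, p(101)=214481126, p(102)=241265379, p(103)=271248950, p(104)=304801365, p(105)=342325709, p(106)=384276336, p(107)=431149389, p(108)=483502844, p(109)=541946240, p(110)=607163746, p(111)=679903203, p(112)=761002156, p(113)=851376628, p(114)=952050665, p(115)=1064144451, p(116)=1188908248, p(117)=1327710076, p(118)=1482074143, p(119)=1653668665, p(120)=1844349560, p(121)=2056148051, p(122)=2291320912, p(123)=2552338241, p(124)=2841940500, p(125)=3163127352, p(126)=3519222692, p(127)=3913864295, p(128)=4351078600, p(129)=4835271870, p(130)=5371315400, p(131)=5964539504, p(132)=6620830889, p(133)=7346629512, p(134)=8149040695, p(135)=9035836076.
Final step: p(136) = p(135) + p(134) - p(131) - p(129) + p(124) + p(121) - p(114) - p(110) + p(101) + p(96) - p(85) - p(79) + p(66) + p(59) - p(44) - p(36) + p(19) + p(10)
= 9035836076 + 8149040695 - 5964539504 - 4835271870 + 2841940500 + 2056148051 - 952050665 - 607163746 + 214481126 + 118114304 - 30167357 - 13848650 + 2323520 + 831820 - 75175 - 17977 + 490 + 42
= 10015581680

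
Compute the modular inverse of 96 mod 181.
66

gcd(96, 181) = 1, so the inverse exists.
Extended Euclidean algorithm on (181, 96):
181 = 1 × 96 + 85  ⟹  85 = (1)·181 + (-1)·96
96 = 1 × 85 + 11  ⟹  11 = (-1)·181 + (2)·96
85 = 7 × 11 + 8  ⟹  8 = (8)·181 + (-15)·96
11 = 1 × 8 + 3  ⟹  3 = (-9)·181 + (17)·96
8 = 2 × 3 + 2  ⟹  2 = (26)·181 + (-49)·96
3 = 1 × 2 + 1  ⟹  1 = (-35)·181 + (66)·96
So (66)·96 ≡ 1 (mod 181), i.e. 96^(-1) ≡ 66 (mod 181).
Check: 96 × 66 = 6336 ≡ 1 (mod 181)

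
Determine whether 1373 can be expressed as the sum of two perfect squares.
2² + 37² (a=2, b=37)

Factorization: 1373 = 1373
By Fermat: n is sum of two squares iff every prime p ≡ 3 (mod 4) appears to even power.
All primes ≡ 3 (mod 4) appear to even power.
Search a = 0, 1, 2, … for 1373 - a² a perfect square: first hit at a = 2: 1373 - 4 = 1369 = 37².
1373 = 2² + 37² = 4 + 1369 ✓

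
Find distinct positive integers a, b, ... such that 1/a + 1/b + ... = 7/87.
1/13 + 1/283 + 1/320073

Greedy algorithm:
7/87: ceiling(87/7) = 13, use 1/13
4/1131: ceiling(1131/4) = 283, use 1/283
1/320073: ceiling(320073/1) = 320073, use 1/320073
Result: 7/87 = 1/13 + 1/283 + 1/320073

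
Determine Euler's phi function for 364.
144

364 = 2^2 × 7 × 13
φ(n) = n × ∏(1 - 1/p) for each prime p dividing n
φ(364) = 364 × (1 - 1/2) × (1 - 1/7) × (1 - 1/13) = 144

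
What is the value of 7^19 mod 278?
83

Repeated squaring. Binary of 19 = 10011.
7^1 ≡ 7 (mod 278); 7^2 ≡ 49 (mod 278); 7^4 ≡ 177 (mod 278); 7^8 ≡ 193 (mod 278); 7^16 ≡ 275 (mod 278)
7^19 = 7^1 × 7^2 × 7^16 ≡ 83 (mod 278)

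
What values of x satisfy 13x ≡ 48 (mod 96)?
x ≡ 48 (mod 96)

gcd(13, 96) = 1, which divides 48, so solutions exist.
Find 13^(-1) mod 96 by the extended Euclidean algorithm:
96 = 7 × 13 + 5  ⟹  5 = (1)·96 + (-7)·13
13 = 2 × 5 + 3  ⟹  3 = (-2)·96 + (15)·13
5 = 1 × 3 + 2  ⟹  2 = (3)·96 + (-22)·13
3 = 1 × 2 + 1  ⟹  1 = (-5)·96 + (37)·13
So (37)·13 ≡ 1 (mod 96), i.e. 13^(-1) ≡ 37 (mod 96).
x ≡ 37 × 48 = 1776 ≡ 48 (mod 96).
Check: 13 × 48 = 624 ≡ 48 (mod 96).
Unique solution: x ≡ 48 (mod 96)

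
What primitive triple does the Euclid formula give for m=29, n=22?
(357, 1276, 1325)

Euclid's formula: a = m² - n², b = 2mn, c = m² + n²
m = 29, n = 22
a = 29² - 22² = 841 - 484 = 357
b = 2 × 29 × 22 = 1276
c = 29² + 22² = 841 + 484 = 1325
Verification: 357² + 1276² = 127449 + 1628176 = 1755625 = 1325² ✓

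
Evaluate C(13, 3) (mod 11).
0

Using Lucas' theorem:
Write n=13 and k=3 in base 11:
n in base 11: [1, 2]
k in base 11: [0, 3]
C(13,3) mod 11 = ∏ C(n_i, k_i) mod 11
Digit binomials (mod 11): C(1,0) = 1; C(2,3) = 0 (k_i > n_i)
Product: 1 × 0 = 0 ≡ 0 (mod 11)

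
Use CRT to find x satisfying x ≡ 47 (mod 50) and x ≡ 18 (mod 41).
797

Using Chinese Remainder Theorem:
M = 50 × 41 = 2050
M1 = 41, M2 = 50
y1 = 41^(-1) mod 50 = 11
y2 = 50^(-1) mod 41 = 32
x = (47×41×11 + 18×50×32) mod 2050 = 797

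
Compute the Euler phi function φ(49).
42

49 = 7^2
φ(n) = n × ∏(1 - 1/p) for each prime p dividing n
φ(49) = 49 × (1 - 1/7) = 42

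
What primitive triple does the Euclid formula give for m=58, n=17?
(3075, 1972, 3653)

Euclid's formula: a = m² - n², b = 2mn, c = m² + n²
m = 58, n = 17
a = 58² - 17² = 3364 - 289 = 3075
b = 2 × 58 × 17 = 1972
c = 58² + 17² = 3364 + 289 = 3653
Verification: 3075² + 1972² = 9455625 + 3888784 = 13344409 = 3653² ✓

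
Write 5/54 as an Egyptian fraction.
1/11 + 1/594

Greedy algorithm:
5/54: ceiling(54/5) = 11, use 1/11
1/594: ceiling(594/1) = 594, use 1/594
Result: 5/54 = 1/11 + 1/594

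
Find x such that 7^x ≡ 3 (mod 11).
4

Baby-step giant-step with step n = ⌈√11⌉ = 4.
Baby steps 7^j mod 11 (j:value) for j=0..3: 0:1, 1:7, 2:5, 3:2.
Giant-step multiplier: 7^(-4) ≡ 7^(10-4) = 7^6 ≡ 4 (mod 11).
Giant steps γ_i = 3·4^i mod 11: γ_0=3, γ_1=1 (in table at j=0).
x = i·n + j = 1·4 + 0 = 4.
Check: 7^4 ≡ 3 (mod 11).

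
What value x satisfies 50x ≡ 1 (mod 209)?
46

gcd(50, 209) = 1, so the inverse exists.
Extended Euclidean algorithm on (209, 50):
209 = 4 × 50 + 9  ⟹  9 = (1)·209 + (-4)·50
50 = 5 × 9 + 5  ⟹  5 = (-5)·209 + (21)·50
9 = 1 × 5 + 4  ⟹  4 = (6)·209 + (-25)·50
5 = 1 × 4 + 1  ⟹  1 = (-11)·209 + (46)·50
So (46)·50 ≡ 1 (mod 209), i.e. 50^(-1) ≡ 46 (mod 209).
Check: 50 × 46 = 2300 ≡ 1 (mod 209)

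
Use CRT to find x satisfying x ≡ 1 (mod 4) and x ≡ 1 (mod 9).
1

Using Chinese Remainder Theorem:
M = 4 × 9 = 36
M1 = 9, M2 = 4
y1 = 9^(-1) mod 4 = 1
y2 = 4^(-1) mod 9 = 7
x = (1×9×1 + 1×4×7) mod 36 = 1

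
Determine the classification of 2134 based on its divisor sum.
deficient

Proper divisors of 2134: sum = 1 + 2 + 11 + 22 + 97 + 194 + 1067 = 1394
Since 1394 < 2134, 2134 is deficient.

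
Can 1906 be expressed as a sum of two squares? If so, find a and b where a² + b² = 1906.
15² + 41² (a=15, b=41)

Factorization: 1906 = 2 × 953
By Fermat: n is sum of two squares iff every prime p ≡ 3 (mod 4) appears to even power.
All primes ≡ 3 (mod 4) appear to even power.
Search a = 0, 1, 2, … for 1906 - a² a perfect square: first hit at a = 15: 1906 - 225 = 1681 = 41².
1906 = 15² + 41² = 225 + 1681 ✓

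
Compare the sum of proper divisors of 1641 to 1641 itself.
deficient

Proper divisors of 1641: sum = 1 + 3 + 547 = 551
Since 551 < 1641, 1641 is deficient.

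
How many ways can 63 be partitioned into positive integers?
1505499

p(n) counts ways to write n as a sum of positive integers (order ignored).
Euler's pentagonal recurrence: p(k) = p(k-1) + p(k-2) - p(k-5) - p(k-7) + p(k-12) + p(k-15) - ... (offsets j(3j∓1)/2, signs ++--, p(0)=1, p(<0)=0).
DP table for k = 0..62: p(0)=1, p(1)=1, p(2)=2, p(3)=3, p(4)=5, p(5)=7, p(6)=11, p(7)=15, p(8)=22, p(9)=30, p(10)=42, p(11)=56, p(12)=77, p(13)=101, p(14)=135, p(15)=176, p(16)=231, p(17)=297, p(18)=385, p(19)=490, p(20)=627, p(21)=792, p(22)=1002, p(23)=1255, p(24)=1575, p(25)=1958, p(26)=2436, p(27)=3010, p(28)=3718, p(29)=4565, p(30)=5604, p(31)=6842, p(32)=8349, p(33)=10143, p(34)=12310, p(35)=14883, p(36)=17977, p(37)=21637, p(38)=26015, p(39)=31185, p(40)=37338, p(41)=44583, p(42)=53174, p(43)=63261, p(44)=75175, p(45)=89134, p(46)=105558, p(47)=124754, p(48)=147273, p(49)=173525, p(50)=204226, p(51)=239943, p(52)=281589, p(53)=329931, p(54)=386155, p(55)=451276, p(56)=526823, p(57)=614154, p(58)=715220, p(59)=831820, p(60)=966467, p(61)=1121505, p(62)=1300156.
Final step: p(63) = p(62) + p(61) - p(58) - p(56) + p(51) + p(48) - p(41) - p(37) + p(28) + p(23) - p(12) - p(6)
= 1300156 + 1121505 - 715220 - 526823 + 239943 + 147273 - 44583 - 21637 + 3718 + 1255 - 77 - 11
= 1505499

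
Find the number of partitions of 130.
5371315400

p(n) counts ways to write n as a sum of positive integers (order ignored).
Euler's pentagonal recurrence: p(k) = p(k-1) + p(k-2) - p(k-5) - p(k-7) + p(k-12) + p(k-15) - ... (offsets j(3j∓1)/2, signs ++--, p(0)=1, p(<0)=0).
DP table for k = 0..129: p(0)=1, p(1)=1, p(2)=2, p(3)=3, p(4)=5, p(5)=7, p(6)=11, p(7)=15, p(8)=22, p(9)=30, p(10)=42, p(11)=56, p(12)=77, p(13)=101, p(14)=135, p(15)=176, p(16)=231, p(17)=297, p(18)=385, p(19)=490, p(20)=627, p(21)=792, p(22)=1002, p(23)=1255, p(24)=1575, p(25)=1958, p(26)=2436, p(27)=3010, p(28)=3718, p(29)=4565, p(30)=5604, p(31)=6842, p(32)=8349, p(33)=10143, p(34)=12310, p(35)=14883, p(36)=17977, p(37)=21637, p(38)=26015, p(39)=31185, p(40)=37338, p(41)=44583, p(42)=53174, p(43)=63261, p(44)=75175, p(45)=89134, p(46)=105558, p(47)=124754, p(48)=147273, p(49)=173525, p(50)=204226, p(51)=239943, p(52)=281589, p(53)=329931, p(54)=386155, p(55)=451276, p(56)=526823, p(57)=614154, p(58)=715220, p(59)=831820, p(60)=966467, p(61)=1121505, p(62)=1300156, p(63)=1505499, p(64)=1741630, p(65)=2012558, p(66)=2323520, p(67)=2679689, p(68)=3087735, p(69)=3554345, p(70)=4087968, p(71)=4697205, p(72)=5392783, p(73)=6185689, p(74)=7089500, p(75)=8118264, p(76)=9289091, p(77)=10619863, p(78)=12132164, p(79)=13848650, p(80)=15796476, p(81)=18004327, p(82)=20506255, p(83)=23338469, p(84)=26543660, p(85)=30167357, p(86)=34262962, p(87)=38887673, p(88)=44108109, p(89)=49995925, p(90)=56634173, p(91)=64112359, p(92)=72533807, p(93)=82010177, p(94)=92669720, p(95)=104651419, p(96)=118114304, p(97)=133230930, p(98)=150198136, p(99)=169229875, p(100)=190569292, p(101)=214481126, p(102)=241265379, p(103)=271248950, p(104)=304801365, p(105)=342325709, p(106)=384276336, p(107)=431149389, p(108)=483502844, p(109)=541946240, p(110)=607163746, p(111)=679903203, p(112)=761002156, p(113)=851376628, p(114)=952050665, p(115)=1064144451, p(116)=1188908248, p(117)=1327710076, p(118)=1482074143, p(119)=1653668665, p(120)=1844349560, p(121)=2056148051, p(122)=2291320912, p(123)=2552338241, p(124)=2841940500, p(125)=3163127352, p(126)=3519222692, p(127)=3913864295, p(128)=4351078600, p(129)=4835271870.
Final step: p(130) = p(129) + p(128) - p(125) - p(123) + p(118) + p(115) - p(108) - p(104) + p(95) + p(90) - p(79) - p(73) + p(60) + p(53) - p(38) - p(30) + p(13) + p(4)
= 4835271870 + 4351078600 - 3163127352 - 2552338241 + 1482074143 + 1064144451 - 483502844 - 304801365 + 104651419 + 56634173 - 13848650 - 6185689 + 966467 + 329931 - 26015 - 5604 + 101 + 5
= 5371315400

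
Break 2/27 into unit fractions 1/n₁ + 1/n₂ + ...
1/14 + 1/378

Greedy algorithm:
2/27: ceiling(27/2) = 14, use 1/14
1/378: ceiling(378/1) = 378, use 1/378
Result: 2/27 = 1/14 + 1/378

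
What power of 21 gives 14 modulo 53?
29

Baby-step giant-step with step n = ⌈√53⌉ = 8.
Baby steps 21^j mod 53 (j:value) for j=0..7: 0:1, 1:21, 2:17, 3:39, 4:24, 5:27, 6:37, 7:35.
Giant-step multiplier: 21^(-8) ≡ 21^(52-8) = 21^44 ≡ 15 (mod 53).
Giant steps γ_i = 14·15^i mod 53: γ_0=14, γ_1=51, γ_2=23, γ_3=27 (in table at j=5).
x = i·n + j = 3·8 + 5 = 29.
Check: 21^29 ≡ 14 (mod 53).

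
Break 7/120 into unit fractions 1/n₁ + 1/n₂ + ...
1/18 + 1/360

Greedy algorithm:
7/120: ceiling(120/7) = 18, use 1/18
1/360: ceiling(360/1) = 360, use 1/360
Result: 7/120 = 1/18 + 1/360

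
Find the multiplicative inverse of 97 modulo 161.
83

gcd(97, 161) = 1, so the inverse exists.
Extended Euclidean algorithm on (161, 97):
161 = 1 × 97 + 64  ⟹  64 = (1)·161 + (-1)·97
97 = 1 × 64 + 33  ⟹  33 = (-1)·161 + (2)·97
64 = 1 × 33 + 31  ⟹  31 = (2)·161 + (-3)·97
33 = 1 × 31 + 2  ⟹  2 = (-3)·161 + (5)·97
31 = 15 × 2 + 1  ⟹  1 = (47)·161 + (-78)·97
So (-78)·97 ≡ 1 (mod 161), i.e. 97^(-1) ≡ -78 ≡ 83 (mod 161).
Check: 97 × 83 = 8051 ≡ 1 (mod 161)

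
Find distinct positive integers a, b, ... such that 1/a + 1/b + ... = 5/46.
1/10 + 1/115

Greedy algorithm:
5/46: ceiling(46/5) = 10, use 1/10
1/115: ceiling(115/1) = 115, use 1/115
Result: 5/46 = 1/10 + 1/115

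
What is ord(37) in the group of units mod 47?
23

47 is prime, so ord(37) divides φ(47) = 46.
Divisors of 46: 1, 2, 23, 46.
Repeated squaring: 37^1 ≡ 37, 37^2 ≡ 6, 37^4 ≡ 36, 37^8 ≡ 27, 37^16 ≡ 24, 37^32 ≡ 12 (mod 47).
Test 37^d mod 47 for each divisor d in increasing order:
37^1 ≡ 37
37^2 ≡ 6
37^23 = 37^16·37^4·37^2·37^1 ≡ 1  ← first divisor giving 1
The order is 23.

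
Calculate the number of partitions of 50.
204226

p(n) counts ways to write n as a sum of positive integers (order ignored).
Euler's pentagonal recurrence: p(k) = p(k-1) + p(k-2) - p(k-5) - p(k-7) + p(k-12) + p(k-15) - ... (offsets j(3j∓1)/2, signs ++--, p(0)=1, p(<0)=0).
DP table for k = 0..49: p(0)=1, p(1)=1, p(2)=2, p(3)=3, p(4)=5, p(5)=7, p(6)=11, p(7)=15, p(8)=22, p(9)=30, p(10)=42, p(11)=56, p(12)=77, p(13)=101, p(14)=135, p(15)=176, p(16)=231, p(17)=297, p(18)=385, p(19)=490, p(20)=627, p(21)=792, p(22)=1002, p(23)=1255, p(24)=1575, p(25)=1958, p(26)=2436, p(27)=3010, p(28)=3718, p(29)=4565, p(30)=5604, p(31)=6842, p(32)=8349, p(33)=10143, p(34)=12310, p(35)=14883, p(36)=17977, p(37)=21637, p(38)=26015, p(39)=31185, p(40)=37338, p(41)=44583, p(42)=53174, p(43)=63261, p(44)=75175, p(45)=89134, p(46)=105558, p(47)=124754, p(48)=147273, p(49)=173525.
Final step: p(50) = p(49) + p(48) - p(45) - p(43) + p(38) + p(35) - p(28) - p(24) + p(15) + p(10)
= 173525 + 147273 - 89134 - 63261 + 26015 + 14883 - 3718 - 1575 + 176 + 42
= 204226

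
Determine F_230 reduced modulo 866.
139

Matrix identity: Q^n = [[F_(n+1), F_n], [F_n, F_(n-1)]] with Q = [[1,1],[1,0]].
n = 230 = 11100110₂. Square-and-multiply, entries mod 866:
Q^1 = [[1,1],[1,0]]
Q^3 = (Q^1)²·Q = [[3,2],[2,1]]
Q^7 = (Q^3)²·Q = [[21,13],[13,8]]
Q^14 = (Q^7)² = [[610,377],[377,233]]
Q^28 = (Q^14)² = [[691,855],[855,702]]
Q^57 = (Q^28)²·Q = [[701,436],[436,265]]
Q^115 = (Q^57)²·Q = [[255,821],[821,300]]
Q^230 = (Q^115)² = [[368,139],[139,229]]
F_230 mod 866 = Q^230[0][1] = 139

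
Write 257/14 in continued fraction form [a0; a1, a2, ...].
[18; 2, 1, 4]

Euclidean algorithm steps:
257 = 18 × 14 + 5
14 = 2 × 5 + 4
5 = 1 × 4 + 1
4 = 4 × 1 + 0
Continued fraction: [18; 2, 1, 4]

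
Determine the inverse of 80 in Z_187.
180

gcd(80, 187) = 1, so the inverse exists.
Extended Euclidean algorithm on (187, 80):
187 = 2 × 80 + 27  ⟹  27 = (1)·187 + (-2)·80
80 = 2 × 27 + 26  ⟹  26 = (-2)·187 + (5)·80
27 = 1 × 26 + 1  ⟹  1 = (3)·187 + (-7)·80
So (-7)·80 ≡ 1 (mod 187), i.e. 80^(-1) ≡ -7 ≡ 180 (mod 187).
Check: 80 × 180 = 14400 ≡ 1 (mod 187)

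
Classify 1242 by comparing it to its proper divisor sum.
abundant

Proper divisors of 1242: sum = 1 + 2 + 3 + 6 + 9 + 18 + 23 + 27 + 46 + 54 + 69 + 138 + 207 + 414 + 621 = 1638
Since 1638 > 1242, 1242 is abundant.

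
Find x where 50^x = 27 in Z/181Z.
96

Baby-step giant-step with step n = ⌈√181⌉ = 14.
Baby steps 50^j mod 181 (j:value) for j=0..13: 0:1, 1:50, 2:147, 3:110, 4:70, 5:61, 6:154, 7:98, 8:13, 9:107, 10:101, 11:163, 12:5, 13:69.
Giant-step multiplier: 50^(-14) ≡ 50^(180-14) = 50^166 ≡ 33 (mod 181).
Giant steps γ_i = 27·33^i mod 181: γ_0=27, γ_1=167, γ_2=81, γ_3=139, γ_4=62, γ_5=55, γ_6=5 (in table at j=12).
x = i·n + j = 6·14 + 12 = 96.
Check: 50^96 ≡ 27 (mod 181).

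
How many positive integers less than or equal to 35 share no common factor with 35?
24

35 = 5 × 7
φ(n) = n × ∏(1 - 1/p) for each prime p dividing n
φ(35) = 35 × (1 - 1/5) × (1 - 1/7) = 24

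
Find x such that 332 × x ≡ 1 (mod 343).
187

gcd(332, 343) = 1, so the inverse exists.
Extended Euclidean algorithm on (343, 332):
343 = 1 × 332 + 11  ⟹  11 = (1)·343 + (-1)·332
332 = 30 × 11 + 2  ⟹  2 = (-30)·343 + (31)·332
11 = 5 × 2 + 1  ⟹  1 = (151)·343 + (-156)·332
So (-156)·332 ≡ 1 (mod 343), i.e. 332^(-1) ≡ -156 ≡ 187 (mod 343).
Check: 332 × 187 = 62084 ≡ 1 (mod 343)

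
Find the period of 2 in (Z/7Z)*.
3

7 is prime, so ord(2) divides φ(7) = 6.
Divisors of 6: 1, 2, 3, 6.
Repeated squaring: 2^1 ≡ 2, 2^2 ≡ 4, 2^4 ≡ 2 (mod 7).
Test 2^d mod 7 for each divisor d in increasing order:
2^1 ≡ 2
2^2 ≡ 4
2^3 = 2^2·2^1 ≡ 1  ← first divisor giving 1
The order is 3.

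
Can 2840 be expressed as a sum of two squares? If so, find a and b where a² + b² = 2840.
Not possible

Factorization: 2840 = 2^3 × 5 × 71
By Fermat: n is sum of two squares iff every prime p ≡ 3 (mod 4) appears to even power.
Prime(s) ≡ 3 (mod 4) with odd exponent: [(71, 1)]
Therefore 2840 cannot be expressed as a² + b².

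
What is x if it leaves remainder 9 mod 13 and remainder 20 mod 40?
100

Using Chinese Remainder Theorem:
M = 13 × 40 = 520
M1 = 40, M2 = 13
y1 = 40^(-1) mod 13 = 1
y2 = 13^(-1) mod 40 = 37
x = (9×40×1 + 20×13×37) mod 520 = 100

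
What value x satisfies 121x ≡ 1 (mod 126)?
25

gcd(121, 126) = 1, so the inverse exists.
Extended Euclidean algorithm on (126, 121):
126 = 1 × 121 + 5  ⟹  5 = (1)·126 + (-1)·121
121 = 24 × 5 + 1  ⟹  1 = (-24)·126 + (25)·121
So (25)·121 ≡ 1 (mod 126), i.e. 121^(-1) ≡ 25 (mod 126).
Check: 121 × 25 = 3025 ≡ 1 (mod 126)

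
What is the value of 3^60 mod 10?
1

Repeated squaring. Binary of 60 = 111100.
3^1 ≡ 3 (mod 10); 3^2 ≡ 9 (mod 10); 3^4 ≡ 1 (mod 10); 3^8 ≡ 1 (mod 10); 3^16 ≡ 1 (mod 10); 3^32 ≡ 1 (mod 10)
3^60 = 3^4 × 3^8 × 3^16 × 3^32 ≡ 1 (mod 10)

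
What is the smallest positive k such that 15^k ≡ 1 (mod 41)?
40

41 is prime, so ord(15) divides φ(41) = 40.
Divisors of 40: 1, 2, 4, 5, 8, 10, 20, 40.
Repeated squaring: 15^1 ≡ 15, 15^2 ≡ 20, 15^4 ≡ 31, 15^8 ≡ 18, 15^16 ≡ 37, 15^32 ≡ 16 (mod 41).
Test 15^d mod 41 for each divisor d in increasing order:
15^1 ≡ 15
15^2 ≡ 20
15^4 ≡ 31
15^5 = 15^4·15^1 ≡ 14
15^8 ≡ 18
15^10 = 15^8·15^2 ≡ 32
15^20 = 15^16·15^4 ≡ 40
15^40 = 15^32·15^8 ≡ 1  ← first divisor giving 1
The order is 40.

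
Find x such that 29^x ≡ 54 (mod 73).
46

Baby-step giant-step with step n = ⌈√73⌉ = 9.
Baby steps 29^j mod 73 (j:value) for j=0..8: 0:1, 1:29, 2:38, 3:7, 4:57, 5:47, 6:49, 7:34, 8:37.
Giant-step multiplier: 29^(-9) ≡ 29^(72-9) = 29^63 ≡ 63 (mod 73).
Giant steps γ_i = 54·63^i mod 73: γ_0=54, γ_1=44, γ_2=71, γ_3=20, γ_4=19, γ_5=29 (in table at j=1).
x = i·n + j = 5·9 + 1 = 46.
Check: 29^46 ≡ 54 (mod 73).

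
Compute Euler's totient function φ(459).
288

459 = 3^3 × 17
φ(n) = n × ∏(1 - 1/p) for each prime p dividing n
φ(459) = 459 × (1 - 1/3) × (1 - 1/17) = 288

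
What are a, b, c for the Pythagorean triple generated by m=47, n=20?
(1809, 1880, 2609)

Euclid's formula: a = m² - n², b = 2mn, c = m² + n²
m = 47, n = 20
a = 47² - 20² = 2209 - 400 = 1809
b = 2 × 47 × 20 = 1880
c = 47² + 20² = 2209 + 400 = 2609
Verification: 1809² + 1880² = 3272481 + 3534400 = 6806881 = 2609² ✓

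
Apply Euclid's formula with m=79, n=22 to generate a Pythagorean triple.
(5757, 3476, 6725)

Euclid's formula: a = m² - n², b = 2mn, c = m² + n²
m = 79, n = 22
a = 79² - 22² = 6241 - 484 = 5757
b = 2 × 79 × 22 = 3476
c = 79² + 22² = 6241 + 484 = 6725
Verification: 5757² + 3476² = 33143049 + 12082576 = 45225625 = 6725² ✓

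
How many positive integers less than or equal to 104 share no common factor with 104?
48

104 = 2^3 × 13
φ(n) = n × ∏(1 - 1/p) for each prime p dividing n
φ(104) = 104 × (1 - 1/2) × (1 - 1/13) = 48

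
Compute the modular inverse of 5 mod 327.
131

gcd(5, 327) = 1, so the inverse exists.
Extended Euclidean algorithm on (327, 5):
327 = 65 × 5 + 2  ⟹  2 = (1)·327 + (-65)·5
5 = 2 × 2 + 1  ⟹  1 = (-2)·327 + (131)·5
So (131)·5 ≡ 1 (mod 327), i.e. 5^(-1) ≡ 131 (mod 327).
Check: 5 × 131 = 655 ≡ 1 (mod 327)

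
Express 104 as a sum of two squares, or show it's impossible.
2² + 10² (a=2, b=10)

Factorization: 104 = 2^3 × 13
By Fermat: n is sum of two squares iff every prime p ≡ 3 (mod 4) appears to even power.
All primes ≡ 3 (mod 4) appear to even power.
Search a = 0, 1, 2, … for 104 - a² a perfect square: first hit at a = 2: 104 - 4 = 100 = 10².
104 = 2² + 10² = 4 + 100 ✓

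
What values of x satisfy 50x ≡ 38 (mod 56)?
x ≡ 3 (mod 28)

gcd(50, 56) = 2, which divides 38, so solutions exist.
Divide through by 2: 25x ≡ 19 (mod 28).
Find 25^(-1) mod 28 by the extended Euclidean algorithm:
28 = 1 × 25 + 3  ⟹  3 = (1)·28 + (-1)·25
25 = 8 × 3 + 1  ⟹  1 = (-8)·28 + (9)·25
So (9)·25 ≡ 1 (mod 28), i.e. 25^(-1) ≡ 9 (mod 28).
x ≡ 9 × 19 = 171 ≡ 3 (mod 28).
Check: 50 × 3 = 150 ≡ 38 (mod 56).
x ≡ 3 (mod 28), giving 2 solutions mod 56.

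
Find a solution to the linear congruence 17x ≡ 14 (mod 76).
x ≡ 50 (mod 76)

gcd(17, 76) = 1, which divides 14, so solutions exist.
Find 17^(-1) mod 76 by the extended Euclidean algorithm:
76 = 4 × 17 + 8  ⟹  8 = (1)·76 + (-4)·17
17 = 2 × 8 + 1  ⟹  1 = (-2)·76 + (9)·17
So (9)·17 ≡ 1 (mod 76), i.e. 17^(-1) ≡ 9 (mod 76).
x ≡ 9 × 14 = 126 ≡ 50 (mod 76).
Check: 17 × 50 = 850 ≡ 14 (mod 76).
Unique solution: x ≡ 50 (mod 76)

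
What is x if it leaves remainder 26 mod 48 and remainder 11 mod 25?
986

Using Chinese Remainder Theorem:
M = 48 × 25 = 1200
M1 = 25, M2 = 48
y1 = 25^(-1) mod 48 = 25
y2 = 48^(-1) mod 25 = 12
x = (26×25×25 + 11×48×12) mod 1200 = 986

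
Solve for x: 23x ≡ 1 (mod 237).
134

gcd(23, 237) = 1, so the inverse exists.
Extended Euclidean algorithm on (237, 23):
237 = 10 × 23 + 7  ⟹  7 = (1)·237 + (-10)·23
23 = 3 × 7 + 2  ⟹  2 = (-3)·237 + (31)·23
7 = 3 × 2 + 1  ⟹  1 = (10)·237 + (-103)·23
So (-103)·23 ≡ 1 (mod 237), i.e. 23^(-1) ≡ -103 ≡ 134 (mod 237).
Check: 23 × 134 = 3082 ≡ 1 (mod 237)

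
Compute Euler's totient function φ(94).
46

94 = 2 × 47
φ(n) = n × ∏(1 - 1/p) for each prime p dividing n
φ(94) = 94 × (1 - 1/2) × (1 - 1/47) = 46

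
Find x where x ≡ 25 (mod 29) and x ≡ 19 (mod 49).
460

Using Chinese Remainder Theorem:
M = 29 × 49 = 1421
M1 = 49, M2 = 29
y1 = 49^(-1) mod 29 = 16
y2 = 29^(-1) mod 49 = 22
x = (25×49×16 + 19×29×22) mod 1421 = 460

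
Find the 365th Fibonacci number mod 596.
293

Matrix identity: Q^n = [[F_(n+1), F_n], [F_n, F_(n-1)]] with Q = [[1,1],[1,0]].
n = 365 = 101101101₂. Square-and-multiply, entries mod 596:
Q^1 = [[1,1],[1,0]]
Q^2 = (Q^1)² = [[2,1],[1,1]]
Q^5 = (Q^2)²·Q = [[8,5],[5,3]]
Q^11 = (Q^5)²·Q = [[144,89],[89,55]]
Q^22 = (Q^11)² = [[49,427],[427,218]]
Q^45 = (Q^22)²·Q = [[143,566],[566,173]]
Q^91 = (Q^45)²·Q = [[545,489],[489,56]]
Q^182 = (Q^91)² = [[342,61],[61,281]]
Q^365 = (Q^182)²·Q = [[152,293],[293,455]]
F_365 mod 596 = Q^365[0][1] = 293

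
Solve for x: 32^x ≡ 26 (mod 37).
24

Baby-step giant-step with step n = ⌈√37⌉ = 7.
Baby steps 32^j mod 37 (j:value) for j=0..6: 0:1, 1:32, 2:25, 3:23, 4:33, 5:20, 6:11.
Giant-step multiplier: 32^(-7) ≡ 32^(36-7) = 32^29 ≡ 2 (mod 37).
Giant steps γ_i = 26·2^i mod 37: γ_0=26, γ_1=15, γ_2=30, γ_3=23 (in table at j=3).
x = i·n + j = 3·7 + 3 = 24.
Check: 32^24 ≡ 26 (mod 37).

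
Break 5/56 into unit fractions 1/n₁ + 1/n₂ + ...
1/12 + 1/168

Greedy algorithm:
5/56: ceiling(56/5) = 12, use 1/12
1/168: ceiling(168/1) = 168, use 1/168
Result: 5/56 = 1/12 + 1/168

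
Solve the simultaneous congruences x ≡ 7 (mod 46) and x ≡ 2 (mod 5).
7

Using Chinese Remainder Theorem:
M = 46 × 5 = 230
M1 = 5, M2 = 46
y1 = 5^(-1) mod 46 = 37
y2 = 46^(-1) mod 5 = 1
x = (7×5×37 + 2×46×1) mod 230 = 7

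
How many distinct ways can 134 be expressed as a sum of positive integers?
8149040695

p(n) counts ways to write n as a sum of positive integers (order ignored).
Euler's pentagonal recurrence: p(k) = p(k-1) + p(k-2) - p(k-5) - p(k-7) + p(k-12) + p(k-15) - ... (offsets j(3j∓1)/2, signs ++--, p(0)=1, p(<0)=0).
DP table for k = 0..133: p(0)=1, p(1)=1, p(2)=2, p(3)=3, p(4)=5, p(5)=7, p(6)=11, p(7)=15, p(8)=22, p(9)=30, p(10)=42, p(11)=56, p(12)=77, p(13)=101, p(14)=135, p(15)=176, p(16)=231, p(17)=297, p(18)=385, p(19)=490, p(20)=627, p(21)=792, p(22)=1002, p(23)=1255, p(24)=1575, p(25)=1958, p(26)=2436, p(27)=3010, p(28)=3718, p(29)=4565, p(30)=5604, p(31)=6842, p(32)=8349, p(33)=10143, p(34)=12310, p(35)=14883, p(36)=17977, p(37)=21637, p(38)=26015, p(39)=31185, p(40)=37338, p(41)=44583, p(42)=53174, p(43)=63261, p(44)=75175, p(45)=89134, p(46)=105558, p(47)=124754, p(48)=147273, p(49)=173525, p(50)=204226, p(51)=239943, p(52)=281589, p(53)=329931, p(54)=386155, p(55)=451276, p(56)=526823, p(57)=614154, p(58)=715220, p(59)=831820, p(60)=966467, p(61)=1121505, p(62)=1300156, p(63)=1505499, p(64)=1741630, p(65)=2012558, p(66)=2323520, p(67)=2679689, p(68)=3087735, p(69)=3554345, p(70)=4087968, p(71)=4697205, p(72)=5392783, p(73)=6185689, p(74)=7089500, p(75)=8118264, p(76)=9289091, p(77)=10619863, p(78)=12132164, p(79)=13848650, p(80)=15796476, p(81)=18004327, p(82)=20506255, p(83)=23338469, p(84)=26543660, p(85)=30167357, p(86)=34262962, p(87)=38887673, p(88)=44108109, p(89)=49995925, p(90)=56634173, p(91)=64112359, p(92)=72533807, p(93)=82010177, p(94)=92669720, p(95)=104651419, p(96)=118114304, p(97)=133230930, p(98)=150198136, p(99)=169229875, p(100)=190569292, p(101)=214481126, p(102)=241265379, p(103)=271248950, p(104)=304801365, p(105)=342325709, p(106)=384276336, p(107)=431149389, p(108)=483502844, p(109)=541946240, p(110)=607163746, p(111)=679903203, p(112)=761002156, p(113)=851376628, p(114)=952050665, p(115)=1064144451, p(116)=1188908248, p(117)=1327710076, p(118)=1482074143, p(119)=1653668665, p(120)=1844349560, p(121)=2056148051, p(122)=2291320912, p(123)=2552338241, p(124)=2841940500, p(125)=3163127352, p(126)=3519222692, p(127)=3913864295, p(128)=4351078600, p(129)=4835271870, p(130)=5371315400, p(131)=5964539504, p(132)=6620830889, p(133)=7346629512.
Final step: p(134) = p(133) + p(132) - p(129) - p(127) + p(122) + p(119) - p(112) - p(108) + p(99) + p(94) - p(83) - p(77) + p(64) + p(57) - p(42) - p(34) + p(17) + p(8)
= 7346629512 + 6620830889 - 4835271870 - 3913864295 + 2291320912 + 1653668665 - 761002156 - 483502844 + 169229875 + 92669720 - 23338469 - 10619863 + 1741630 + 614154 - 53174 - 12310 + 297 + 22
= 8149040695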